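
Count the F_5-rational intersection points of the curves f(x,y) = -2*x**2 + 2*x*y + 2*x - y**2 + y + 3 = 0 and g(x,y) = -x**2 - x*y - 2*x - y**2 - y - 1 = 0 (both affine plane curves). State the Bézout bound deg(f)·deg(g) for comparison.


Common zeros: ∅; count = 0; Bézout bound = 4.

deg(f) = 2, deg(g) = 2, so Bézout bound = 4.
Scan x ∈ F_5. For each x, list the y ∈ F_5 with f(x, y) ≡ 0 and those with g(x, y) ≡ 0 (mod 5); the common zeros in that column are the intersection.
  x = 0: f ≡ 0 at y ∈ ∅; g ≡ 0 at y ∈ ∅; common: ∅.
  x = 1: f ≡ 0 at y ∈ {1, 2}; g ≡ 0 at y ∈ ∅; common: ∅.
  x = 2: f ≡ 0 at y ∈ {2, 3}; g ≡ 0 at y ∈ ∅; common: ∅.
  x = 3: f ≡ 0 at y ∈ ∅; g ≡ 0 at y ∈ ∅; common: ∅.
  x = 4: f ≡ 0 at y ∈ ∅; g ≡ 0 at y ∈ {0}; common: ∅.
Collecting: common zeros = ∅, so the count is 0.
Comparison with the Bézout bound: 0 ≤ 4 = deg(f)·deg(g), as expected for curves with no common component (the affine F_5-count falls short of the bound because intersections may lie at infinity, over extension fields, or carry multiplicity).


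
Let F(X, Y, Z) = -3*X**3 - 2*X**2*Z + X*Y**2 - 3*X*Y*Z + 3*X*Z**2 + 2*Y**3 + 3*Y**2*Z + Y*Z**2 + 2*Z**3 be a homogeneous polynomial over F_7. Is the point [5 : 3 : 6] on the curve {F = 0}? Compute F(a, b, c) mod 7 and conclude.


F(5,3,6) ≡ 4 (mod 7); P is NOT on the curve.

Evaluate F(5, 3, 6) term-by-term (mod 7).
  -3*X**3 ↦ -3·125·1·1 = -375
  -2*X**2*Z ↦ -2·25·1·6 = -300
  X*Y**2 ↦ 1·5·9·1 = 45
  -3*X*Y*Z ↦ -3·5·3·6 = -270
  3*X*Z**2 ↦ 3·5·1·36 = 540
  2*Y**3 ↦ 2·1·27·1 = 54
  3*Y**2*Z ↦ 3·1·9·6 = 162
  Y*Z**2 ↦ 1·1·3·36 = 108
  2*Z**3 ↦ 2·1·1·216 = 432
Sum: F(5, 3, 6) = (-375) + (-300) + (45) + (-270) + (540) + (54) + (162) + (108) + (432) = 396.
Reducing mod 7: 396 ≡ 4 (mod 7).
Since F(a, b, c) ≡ 4 ≠ 0 (mod 7), P does NOT lie on the curve.


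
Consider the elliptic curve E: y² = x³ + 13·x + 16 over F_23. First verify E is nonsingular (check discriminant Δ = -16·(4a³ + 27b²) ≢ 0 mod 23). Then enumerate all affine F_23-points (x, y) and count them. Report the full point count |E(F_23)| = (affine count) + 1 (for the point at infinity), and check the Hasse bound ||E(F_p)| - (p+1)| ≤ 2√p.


Affine points = {(0, 4), (0, 19), (2, 2), (2, 21), (3, 6), (3, 17), (7, 6), (7, 17), (11, 8), (11, 15), (13, 6), (13, 17), (22, 5), (22, 18)}; affine count = 14; |E(F_23)| = 15.

Discriminant check: Δ ∝ 4a³ + 27b² = 4·13³ + 27·16² = 4·2197 + 27·256 ≡ 14 (mod 23). Nonzero ⇒ E is nonsingular.
For each x ∈ F_23, compute rhs = x³ + 13·x + 16 mod 23, then count y ∈ F_23 with y² ≡ rhs.
  x = 0: rhs = 16, matching y values: 4, 19 (2 points).
  x = 1: rhs = 7, matching y values: none (0 points).
  x = 2: rhs = 4, matching y values: 2, 21 (2 points).
  x = 3: rhs = 13, matching y values: 6, 17 (2 points).
  x = 4: rhs = 17, matching y values: none (0 points).
  x = 5: rhs = 22, matching y values: none (0 points).
  x = 6: rhs = 11, matching y values: none (0 points).
  x = 7: rhs = 13, matching y values: 6, 17 (2 points).
  x = 8: rhs = 11, matching y values: none (0 points).
  x = 9: rhs = 11, matching y values: none (0 points).
  x = 10: rhs = 19, matching y values: none (0 points).
  x = 11: rhs = 18, matching y values: 8, 15 (2 points).
  x = 12: rhs = 14, matching y values: none (0 points).
  x = 13: rhs = 13, matching y values: 6, 17 (2 points).
  x = 14: rhs = 21, matching y values: none (0 points).
  x = 15: rhs = 21, matching y values: none (0 points).
  x = 16: rhs = 19, matching y values: none (0 points).
  x = 17: rhs = 21, matching y values: none (0 points).
  x = 18: rhs = 10, matching y values: none (0 points).
  x = 19: rhs = 15, matching y values: none (0 points).
  x = 20: rhs = 19, matching y values: none (0 points).
  x = 21: rhs = 5, matching y values: none (0 points).
  x = 22: rhs = 2, matching y values: 5, 18 (2 points).
Total affine count: 14.
Full point count |E(F_23)| = 14 + 1 = 15.
Hasse bound: |15 − (23+1)| = |-9| = 9 ≤ 2√23 ≈ 9.5917 ✓.


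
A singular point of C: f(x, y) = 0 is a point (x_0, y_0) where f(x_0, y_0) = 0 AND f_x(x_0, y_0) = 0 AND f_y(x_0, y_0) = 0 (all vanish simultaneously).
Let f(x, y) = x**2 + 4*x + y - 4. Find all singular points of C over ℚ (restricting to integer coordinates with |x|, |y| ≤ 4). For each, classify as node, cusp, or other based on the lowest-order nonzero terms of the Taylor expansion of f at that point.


No singular points in the scanned grid; C is smooth there.

Compute partial derivatives:
  f_x = 2*x + 4.
  f_y = 1.
f_y = 1 is a nonzero constant, so f_y never vanishes: no point (x, y) can satisfy f = f_x = f_y = 0. In particular no (x, y) ∈ {−4, ..., 4}² is singular; the curve is smooth.


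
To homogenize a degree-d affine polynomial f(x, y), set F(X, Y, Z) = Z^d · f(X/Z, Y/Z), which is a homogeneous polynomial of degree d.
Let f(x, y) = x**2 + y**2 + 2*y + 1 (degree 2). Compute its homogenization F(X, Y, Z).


F(X, Y, Z) = X**2 + Y**2 + 2*Y*Z + Z**2

deg(f) = 2.
Substitute x = X/Z, y = Y/Z into f, then multiply by Z^2.
  monomial 1·x^2·y^0 ↦ 1·X^2·Y^0·Z^0.
  monomial 1·x^0·y^2 ↦ 1·X^0·Y^2·Z^0.
  monomial 2·x^0·y^1 ↦ 2·X^0·Y^1·Z^1.
  monomial 1·x^0·y^0 ↦ 1·X^0·Y^0·Z^2.
Collecting: F(X, Y, Z) = X**2 + Y**2 + 2*Y*Z + Z**2.


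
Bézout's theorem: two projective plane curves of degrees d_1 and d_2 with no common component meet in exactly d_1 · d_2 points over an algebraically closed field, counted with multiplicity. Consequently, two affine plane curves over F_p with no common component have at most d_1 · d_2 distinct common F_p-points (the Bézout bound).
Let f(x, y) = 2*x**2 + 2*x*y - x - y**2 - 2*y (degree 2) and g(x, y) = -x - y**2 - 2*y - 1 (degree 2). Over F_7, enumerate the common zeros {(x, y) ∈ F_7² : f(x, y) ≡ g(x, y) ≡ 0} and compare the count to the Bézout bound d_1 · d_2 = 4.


Common zeros: {(6, 5)}; count = 1; Bézout bound = 4.

deg(f) = 2, deg(g) = 2, so Bézout bound = 4.
Scan x ∈ F_7. For each x, list the y ∈ F_7 with f(x, y) ≡ 0 and those with g(x, y) ≡ 0 (mod 7); the common zeros in that column are the intersection.
  x = 0: f ≡ 0 at y ∈ {0, 5}; g ≡ 0 at y ∈ {6}; common: ∅.
  x = 1: f ≡ 0 at y ∈ {1, 6}; g ≡ 0 at y ∈ ∅; common: ∅.
  x = 2: f ≡ 0 at y ∈ {1}; g ≡ 0 at y ∈ ∅; common: ∅.
  x = 3: f ≡ 0 at y ∈ ∅; g ≡ 0 at y ∈ {1, 4}; common: ∅.
  x = 4: f ≡ 0 at y ∈ {0, 6}; g ≡ 0 at y ∈ ∅; common: ∅.
  x = 5: f ≡ 0 at y ∈ ∅; g ≡ 0 at y ∈ {2, 3}; common: ∅.
  x = 6: f ≡ 0 at y ∈ {5}; g ≡ 0 at y ∈ {0, 5}; common: {5}.
Collecting: common zeros = {(6, 5)}, so the count is 1.
Comparison with the Bézout bound: 1 ≤ 4 = deg(f)·deg(g), as expected for curves with no common component (the affine F_7-count falls short of the bound because intersections may lie at infinity, over extension fields, or carry multiplicity).


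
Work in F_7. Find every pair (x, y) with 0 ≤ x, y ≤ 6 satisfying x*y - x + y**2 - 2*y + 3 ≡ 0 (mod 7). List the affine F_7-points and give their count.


Affine F_7-points: {(1, 4), (3, 0), (3, 6), (4, 2), (4, 3), (6, 5)}; count = 6.

For each of the 49 pairs (x, y) ∈ F_7², evaluate f(x, y) mod 7. Record the zeros.
  x = 0: [0↦3, 1↦2, 2↦3, 3↦6, 4↦4, 5↦4, 6↦6]  zeros at y ∈ ∅
  x = 1: [0↦2, 1↦2, 2↦4, 3↦1, 4↦0, 5↦1, 6↦4]  zeros at y ∈ {4}
  x = 2: [0↦1, 1↦2, 2↦5, 3↦3, 4↦3, 5↦5, 6↦2]  zeros at y ∈ ∅
  x = 3: [0↦0, 1↦2, 2↦6, 3↦5, 4↦6, 5↦2, 6↦0]  zeros at y ∈ {0, 6}
  x = 4: [0↦6, 1↦2, 2↦0, 3↦0, 4↦2, 5↦6, 6↦5]  zeros at y ∈ {2, 3}
  x = 5: [0↦5, 1↦2, 2↦1, 3↦2, 4↦5, 5↦3, 6↦3]  zeros at y ∈ ∅
  x = 6: [0↦4, 1↦2, 2↦2, 3↦4, 4↦1, 5↦0, 6↦1]  zeros at y ∈ {5}
Collecting zeros: affine points = {(1, 4), (3, 0), (3, 6), (4, 2), (4, 3), (6, 5)}.
Total count |C(F_7)_aff| = 6.


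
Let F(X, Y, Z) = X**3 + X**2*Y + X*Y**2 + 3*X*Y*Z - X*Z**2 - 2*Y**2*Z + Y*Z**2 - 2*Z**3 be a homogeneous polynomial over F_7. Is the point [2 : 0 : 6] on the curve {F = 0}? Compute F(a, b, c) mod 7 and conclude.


F(2,0,6) ≡ 1 (mod 7); P is NOT on the curve.

Evaluate F(2, 0, 6) term-by-term (mod 7).
  X**3 ↦ 1·8·1·1 = 8
  X**2*Y ↦ 1·4·0·1 = 0
  X*Y**2 ↦ 1·2·0·1 = 0
  3*X*Y*Z ↦ 3·2·0·6 = 0
  -X*Z**2 ↦ -1·2·1·36 = -72
  -2*Y**2*Z ↦ -2·1·0·6 = 0
  Y*Z**2 ↦ 1·1·0·36 = 0
  -2*Z**3 ↦ -2·1·1·216 = -432
Sum: F(2, 0, 6) = (8) + (0) + (0) + (0) + (-72) + (0) + (0) + (-432) = -496.
Reducing mod 7: -496 ≡ 1 (mod 7).
Since F(a, b, c) ≡ 1 ≠ 0 (mod 7), P does NOT lie on the curve.


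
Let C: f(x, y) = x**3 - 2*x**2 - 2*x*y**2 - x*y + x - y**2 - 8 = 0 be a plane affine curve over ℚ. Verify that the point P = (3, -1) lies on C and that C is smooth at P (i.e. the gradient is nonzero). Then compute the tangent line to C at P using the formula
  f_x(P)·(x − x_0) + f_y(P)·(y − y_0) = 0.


Tangent line at P: 15*x + 11*y - 34 = 0.

Step 1: f(3, -1) = 0, so P lies on C.
Step 2: partial derivatives
  f_x(x, y) = 3*x**2 - 4*x - 2*y**2 - y + 1, f_y(x, y) = -4*x*y - x - 2*y.
  f_x(P) = 15, f_y(P) = 11 (gradient nonzero, so P is smooth).
Step 3: tangent line at P: 15·(x − 3) + 11·(y − -1) = 0.
Expanding: 15*x + 11*y - 34 = 0.


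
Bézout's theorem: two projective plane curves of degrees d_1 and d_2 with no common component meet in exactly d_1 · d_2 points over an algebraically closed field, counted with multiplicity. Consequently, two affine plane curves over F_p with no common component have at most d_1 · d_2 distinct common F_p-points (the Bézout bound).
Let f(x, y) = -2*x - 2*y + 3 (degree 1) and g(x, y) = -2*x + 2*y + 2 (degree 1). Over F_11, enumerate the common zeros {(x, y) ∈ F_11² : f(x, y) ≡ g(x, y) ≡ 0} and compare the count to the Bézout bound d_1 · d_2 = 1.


Common zeros: {(4, 3)}; count = 1; Bézout bound = 1.

deg(f) = 1, deg(g) = 1, so Bézout bound = 1.
Scan x ∈ F_11. For each x, list the y ∈ F_11 with f(x, y) ≡ 0 and those with g(x, y) ≡ 0 (mod 11); the common zeros in that column are the intersection.
  x = 0: f ≡ 0 at y ∈ {7}; g ≡ 0 at y ∈ {10}; common: ∅.
  x = 1: f ≡ 0 at y ∈ {6}; g ≡ 0 at y ∈ {0}; common: ∅.
  x = 2: f ≡ 0 at y ∈ {5}; g ≡ 0 at y ∈ {1}; common: ∅.
  x = 3: f ≡ 0 at y ∈ {4}; g ≡ 0 at y ∈ {2}; common: ∅.
  x = 4: f ≡ 0 at y ∈ {3}; g ≡ 0 at y ∈ {3}; common: {3}.
  x = 5: f ≡ 0 at y ∈ {2}; g ≡ 0 at y ∈ {4}; common: ∅.
  x = 6: f ≡ 0 at y ∈ {1}; g ≡ 0 at y ∈ {5}; common: ∅.
  x = 7: f ≡ 0 at y ∈ {0}; g ≡ 0 at y ∈ {6}; common: ∅.
  x = 8: f ≡ 0 at y ∈ {10}; g ≡ 0 at y ∈ {7}; common: ∅.
  x = 9: f ≡ 0 at y ∈ {9}; g ≡ 0 at y ∈ {8}; common: ∅.
  x = 10: f ≡ 0 at y ∈ {8}; g ≡ 0 at y ∈ {9}; common: ∅.
Collecting: common zeros = {(4, 3)}, so the count is 1.
Comparison with the Bézout bound: 1 ≤ 1 = deg(f)·deg(g), as expected for curves with no common component (the bound is attained).


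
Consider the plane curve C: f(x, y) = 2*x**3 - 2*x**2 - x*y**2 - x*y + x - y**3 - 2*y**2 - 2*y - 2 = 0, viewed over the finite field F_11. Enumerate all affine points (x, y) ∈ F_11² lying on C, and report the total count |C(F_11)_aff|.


Affine F_11-points: {(0, 2), (0, 5), (1, 10), (2, 8), (4, 10), (5, 5), (6, 2), (7, 5), (7, 9), (7, 10), (8, 0), (8, 4), (8, 8), (9, 3)}; count = 14.

For each of the 121 pairs (x, y) ∈ F_11², evaluate f(x, y) mod 11. Record the zeros.
  x = 0: [0↦9, 1↦4, 2↦0, 3↦2, 4↦4, 5↦0, 6↦6, 7↦5, 8↦2, 9↦2, 10↦10]  zeros at y ∈ {2, 5}
  x = 1: [0↦10, 1↦3, 2↦6, 3↦2, 4↦7, 5↦4, 6↦9, 7↦5, 8↦8, 9↦1, 10↦0]  zeros at y ∈ {10}
  x = 2: [0↦8, 1↦10, 2↦9, 3↦10, 4↦7, 5↦5, 6↦9, 7↦2, 8↦0, 9↦8, 10↦9]  zeros at y ∈ {8}
  x = 3: [0↦4, 1↦4, 2↦10, 3↦5, 4↦5, 5↦4, 6↦7, 7↦8, 8↦1, 9↦2, 10↦5]  zeros at y ∈ ∅
  x = 4: [0↦10, 1↦8, 2↦10, 3↦10, 4↦2, 5↦2, 6↦4, 7↦2, 8↦1, 9↦6, 10↦0]  zeros at y ∈ {10}
  x = 5: [0↦5, 1↦1, 2↦10, 3↦4, 4↦10, 5↦0, 6↦1, 7↦7, 8↦1, 9↦10, 10↦6]  zeros at y ∈ {5}
  x = 6: [0↦1, 1↦6, 2↦0, 3↦10, 4↦8, 5↦10, 6↦10, 7↦2, 8↦2, 9↦4, 10↦2]  zeros at y ∈ {2}
  x = 7: [0↦10, 1↦2, 2↦3, 3↦7, 4↦8, 5↦0, 6↦10, 7↦10, 8↦5, 9↦0, 10↦0]  zeros at y ∈ {5, 9, 10}
  x = 8: [0↦0, 1↦1, 2↦9, 3↦7, 4↦0, 5↦4, 6↦2, 7↦10, 8↦0, 9↦10, 10↦1]  zeros at y ∈ {0, 4, 8}
  x = 9: [0↦5, 1↦4, 2↦8, 3↦0, 4↦7, 5↦1, 6↦9, 7↦3, 8↦10, 9↦2, 10↦6]  zeros at y ∈ {3}
  x = 10: [0↦4, 1↦1, 2↦1, 3↦9, 4↦8, 5↦3, 6↦10, 7↦1, 8↦3, 9↦10, 10↦5]  zeros at y ∈ ∅
Collecting zeros: affine points = {(0, 2), (0, 5), (1, 10), (2, 8), (4, 10), (5, 5), (6, 2), (7, 5), (7, 9), (7, 10), (8, 0), (8, 4), (8, 8), (9, 3)}.
Total count |C(F_11)_aff| = 14.


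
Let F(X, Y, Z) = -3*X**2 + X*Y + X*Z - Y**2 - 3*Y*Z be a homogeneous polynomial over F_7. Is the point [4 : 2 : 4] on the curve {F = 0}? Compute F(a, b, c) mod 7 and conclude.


F(4,2,4) ≡ 4 (mod 7); P is NOT on the curve.

Evaluate F(4, 2, 4) term-by-term (mod 7).
  -3*X**2 ↦ -3·16·1·1 = -48
  X*Y ↦ 1·4·2·1 = 8
  X*Z ↦ 1·4·1·4 = 16
  -Y**2 ↦ -1·1·4·1 = -4
  -3*Y*Z ↦ -3·1·2·4 = -24
Sum: F(4, 2, 4) = (-48) + (8) + (16) + (-4) + (-24) = -52.
Reducing mod 7: -52 ≡ 4 (mod 7).
Since F(a, b, c) ≡ 4 ≠ 0 (mod 7), P does NOT lie on the curve.


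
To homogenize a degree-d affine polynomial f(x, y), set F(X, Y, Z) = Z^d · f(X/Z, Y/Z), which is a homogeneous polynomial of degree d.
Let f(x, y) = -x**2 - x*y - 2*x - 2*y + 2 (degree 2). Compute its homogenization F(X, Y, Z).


F(X, Y, Z) = -X**2 - X*Y - 2*X*Z - 2*Y*Z + 2*Z**2

deg(f) = 2.
Substitute x = X/Z, y = Y/Z into f, then multiply by Z^2.
  monomial -1·x^2·y^0 ↦ -1·X^2·Y^0·Z^0.
  monomial -1·x^1·y^1 ↦ -1·X^1·Y^1·Z^0.
  monomial -2·x^1·y^0 ↦ -2·X^1·Y^0·Z^1.
  monomial -2·x^0·y^1 ↦ -2·X^0·Y^1·Z^1.
  monomial 2·x^0·y^0 ↦ 2·X^0·Y^0·Z^2.
Collecting: F(X, Y, Z) = -X**2 - X*Y - 2*X*Z - 2*Y*Z + 2*Z**2.


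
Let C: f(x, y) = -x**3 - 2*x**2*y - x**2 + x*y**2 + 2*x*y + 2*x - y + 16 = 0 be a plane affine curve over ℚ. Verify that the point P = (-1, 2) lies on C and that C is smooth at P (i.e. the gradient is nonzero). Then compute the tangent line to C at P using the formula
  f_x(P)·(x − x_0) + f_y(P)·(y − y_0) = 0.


Tangent line at P: 17*x - 9*y + 35 = 0.

Step 1: f(-1, 2) = 0, so P lies on C.
Step 2: partial derivatives
  f_x(x, y) = -3*x**2 - 4*x*y - 2*x + y**2 + 2*y + 2, f_y(x, y) = -2*x**2 + 2*x*y + 2*x - 1.
  f_x(P) = 17, f_y(P) = -9 (gradient nonzero, so P is smooth).
Step 3: tangent line at P: 17·(x − -1) + -9·(y − 2) = 0.
Expanding: 17*x - 9*y + 35 = 0.


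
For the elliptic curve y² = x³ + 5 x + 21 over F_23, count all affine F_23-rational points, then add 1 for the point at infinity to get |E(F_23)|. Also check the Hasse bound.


Affine points = {(1, 2), (1, 21), (2, 4), (2, 19), (4, 6), (4, 17), (7, 10), (7, 13), (9, 6), (9, 17), (10, 6), (10, 17), (11, 2), (11, 21), (13, 11), (13, 12), (14, 11), (14, 12), (18, 3), (18, 20), (19, 11), (19, 12), (20, 5), (20, 18), (21, 7), (21, 16)}; affine count = 26; |E(F_23)| = 27.

Discriminant check: Δ ∝ 4a³ + 27b² = 4·5³ + 27·21² = 4·125 + 27·441 ≡ 10 (mod 23). Nonzero ⇒ E is nonsingular.
For each x ∈ F_23, compute rhs = x³ + 5·x + 21 mod 23, then count y ∈ F_23 with y² ≡ rhs.
  x = 0: rhs = 21, matching y values: none (0 points).
  x = 1: rhs = 4, matching y values: 2, 21 (2 points).
  x = 2: rhs = 16, matching y values: 4, 19 (2 points).
  x = 3: rhs = 17, matching y values: none (0 points).
  x = 4: rhs = 13, matching y values: 6, 17 (2 points).
  x = 5: rhs = 10, matching y values: none (0 points).
  x = 6: rhs = 14, matching y values: none (0 points).
  x = 7: rhs = 8, matching y values: 10, 13 (2 points).
  x = 8: rhs = 21, matching y values: none (0 points).
  x = 9: rhs = 13, matching y values: 6, 17 (2 points).
  x = 10: rhs = 13, matching y values: 6, 17 (2 points).
  x = 11: rhs = 4, matching y values: 2, 21 (2 points).
  x = 12: rhs = 15, matching y values: none (0 points).
  x = 13: rhs = 6, matching y values: 11, 12 (2 points).
  x = 14: rhs = 6, matching y values: 11, 12 (2 points).
  x = 15: rhs = 21, matching y values: none (0 points).
  x = 16: rhs = 11, matching y values: none (0 points).
  x = 17: rhs = 5, matching y values: none (0 points).
  x = 18: rhs = 9, matching y values: 3, 20 (2 points).
  x = 19: rhs = 6, matching y values: 11, 12 (2 points).
  x = 20: rhs = 2, matching y values: 5, 18 (2 points).
  x = 21: rhs = 3, matching y values: 7, 16 (2 points).
  x = 22: rhs = 15, matching y values: none (0 points).
Total affine count: 26.
Full point count |E(F_23)| = 26 + 1 = 27.
Hasse bound: |27 − (23+1)| = |3| = 3 ≤ 2√23 ≈ 9.5917 ✓.


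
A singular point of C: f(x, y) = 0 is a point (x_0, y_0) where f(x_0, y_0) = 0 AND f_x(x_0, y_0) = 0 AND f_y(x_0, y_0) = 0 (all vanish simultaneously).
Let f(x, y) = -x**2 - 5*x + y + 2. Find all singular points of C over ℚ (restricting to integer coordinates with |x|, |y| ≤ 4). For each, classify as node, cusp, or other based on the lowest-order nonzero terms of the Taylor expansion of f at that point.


No singular points in the scanned grid; C is smooth there.

Compute partial derivatives:
  f_x = -2*x - 5.
  f_y = 1.
f_y = 1 is a nonzero constant, so f_y never vanishes: no point (x, y) can satisfy f = f_x = f_y = 0. In particular no (x, y) ∈ {−4, ..., 4}² is singular; the curve is smooth.


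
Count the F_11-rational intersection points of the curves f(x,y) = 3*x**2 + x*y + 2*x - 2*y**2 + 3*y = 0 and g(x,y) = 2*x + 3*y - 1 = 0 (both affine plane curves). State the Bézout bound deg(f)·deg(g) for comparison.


Common zeros: ∅; count = 0; Bézout bound = 2.

deg(f) = 2, deg(g) = 1, so Bézout bound = 2.
Scan x ∈ F_11. For each x, list the y ∈ F_11 with f(x, y) ≡ 0 and those with g(x, y) ≡ 0 (mod 11); the common zeros in that column are the intersection.
  x = 0: f ≡ 0 at y ∈ {0, 7}; g ≡ 0 at y ∈ {4}; common: ∅.
  x = 1: f ≡ 0 at y ∈ {4, 9}; g ≡ 0 at y ∈ {7}; common: ∅.
  x = 2: f ≡ 0 at y ∈ ∅; g ≡ 0 at y ∈ {10}; common: ∅.
  x = 3: f ≡ 0 at y ∈ {0, 3}; g ≡ 0 at y ∈ {2}; common: ∅.
  x = 4: f ≡ 0 at y ∈ ∅; g ≡ 0 at y ∈ {5}; common: ∅.
  x = 5: f ≡ 0 at y ∈ ∅; g ≡ 0 at y ∈ {8}; common: ∅.
  x = 6: f ≡ 0 at y ∈ ∅; g ≡ 0 at y ∈ {0}; common: ∅.
  x = 7: f ≡ 0 at y ∈ ∅; g ≡ 0 at y ∈ {3}; common: ∅.
  x = 8: f ≡ 0 at y ∈ {4, 7}; g ≡ 0 at y ∈ {6}; common: ∅.
  x = 9: f ≡ 0 at y ∈ ∅; g ≡ 0 at y ∈ {9}; common: ∅.
  x = 10: f ≡ 0 at y ∈ {3, 9}; g ≡ 0 at y ∈ {1}; common: ∅.
Collecting: common zeros = ∅, so the count is 0.
Comparison with the Bézout bound: 0 ≤ 2 = deg(f)·deg(g), as expected for curves with no common component (the affine F_11-count falls short of the bound because intersections may lie at infinity, over extension fields, or carry multiplicity).


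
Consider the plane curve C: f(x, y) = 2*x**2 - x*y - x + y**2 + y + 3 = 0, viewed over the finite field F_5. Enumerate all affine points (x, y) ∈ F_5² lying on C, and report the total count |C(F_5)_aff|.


Affine F_5-points: {(0, 1), (0, 3), (1, 1), (1, 4), (2, 3), (4, 4)}; count = 6.

For each of the 25 pairs (x, y) ∈ F_5², evaluate f(x, y) mod 5. Record the zeros.
  x = 0: [0↦3, 1↦0, 2↦4, 3↦0, 4↦3]  zeros at y ∈ {1, 3}
  x = 1: [0↦4, 1↦0, 2↦3, 3↦3, 4↦0]  zeros at y ∈ {1, 4}
  x = 2: [0↦4, 1↦4, 2↦1, 3↦0, 4↦1]  zeros at y ∈ {3}
  x = 3: [0↦3, 1↦2, 2↦3, 3↦1, 4↦1]  zeros at y ∈ ∅
  x = 4: [0↦1, 1↦4, 2↦4, 3↦1, 4↦0]  zeros at y ∈ {4}
Collecting zeros: affine points = {(0, 1), (0, 3), (1, 1), (1, 4), (2, 3), (4, 4)}.
Total count |C(F_5)_aff| = 6.


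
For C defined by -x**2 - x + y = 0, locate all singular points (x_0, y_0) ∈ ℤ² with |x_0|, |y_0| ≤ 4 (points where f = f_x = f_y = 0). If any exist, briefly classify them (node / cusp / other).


No singular points in the scanned grid; C is smooth there.

Compute partial derivatives:
  f_x = -2*x - 1.
  f_y = 1.
f_y = 1 is a nonzero constant, so f_y never vanishes: no point (x, y) can satisfy f = f_x = f_y = 0. In particular no (x, y) ∈ {−4, ..., 4}² is singular; the curve is smooth.


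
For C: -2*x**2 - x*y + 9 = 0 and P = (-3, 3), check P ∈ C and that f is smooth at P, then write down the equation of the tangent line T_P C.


Tangent line at P: 9*x + 3*y + 18 = 0.

Step 1: f(-3, 3) = 0, so P lies on C.
Step 2: partial derivatives
  f_x(x, y) = -4*x - y, f_y(x, y) = -x.
  f_x(P) = 9, f_y(P) = 3 (gradient nonzero, so P is smooth).
Step 3: tangent line at P: 9·(x − -3) + 3·(y − 3) = 0.
Expanding: 9*x + 3*y + 18 = 0.


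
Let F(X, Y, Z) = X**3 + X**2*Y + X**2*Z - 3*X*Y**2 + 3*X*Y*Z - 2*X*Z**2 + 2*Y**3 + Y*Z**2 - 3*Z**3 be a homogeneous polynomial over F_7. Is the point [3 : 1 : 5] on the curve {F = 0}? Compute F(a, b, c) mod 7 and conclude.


F(3,1,5) ≡ 4 (mod 7); P is NOT on the curve.

Evaluate F(3, 1, 5) term-by-term (mod 7).
  X**3 ↦ 1·27·1·1 = 27
  X**2*Y ↦ 1·9·1·1 = 9
  X**2*Z ↦ 1·9·1·5 = 45
  -3*X*Y**2 ↦ -3·3·1·1 = -9
  3*X*Y*Z ↦ 3·3·1·5 = 45
  -2*X*Z**2 ↦ -2·3·1·25 = -150
  2*Y**3 ↦ 2·1·1·1 = 2
  Y*Z**2 ↦ 1·1·1·25 = 25
  -3*Z**3 ↦ -3·1·1·125 = -375
Sum: F(3, 1, 5) = (27) + (9) + (45) + (-9) + (45) + (-150) + (2) + (25) + (-375) = -381.
Reducing mod 7: -381 ≡ 4 (mod 7).
Since F(a, b, c) ≡ 4 ≠ 0 (mod 7), P does NOT lie on the curve.


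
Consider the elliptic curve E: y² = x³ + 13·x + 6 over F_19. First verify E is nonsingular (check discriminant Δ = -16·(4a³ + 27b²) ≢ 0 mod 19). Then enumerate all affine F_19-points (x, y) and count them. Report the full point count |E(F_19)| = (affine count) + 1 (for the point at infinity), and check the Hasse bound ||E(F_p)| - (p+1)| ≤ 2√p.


Affine points = {(0, 5), (0, 14), (1, 1), (1, 18), (5, 5), (5, 14), (9, 4), (9, 15), (11, 6), (11, 13), (12, 3), (12, 16), (13, 4), (13, 15), (14, 5), (14, 14), (15, 2), (15, 17), (16, 4), (16, 15), (18, 7), (18, 12)}; affine count = 22; |E(F_19)| = 23.

Discriminant check: Δ ∝ 4a³ + 27b² = 4·13³ + 27·6² = 4·2197 + 27·36 ≡ 13 (mod 19). Nonzero ⇒ E is nonsingular.
For each x ∈ F_19, compute rhs = x³ + 13·x + 6 mod 19, then count y ∈ F_19 with y² ≡ rhs.
  x = 0: rhs = 6, matching y values: 5, 14 (2 points).
  x = 1: rhs = 1, matching y values: 1, 18 (2 points).
  x = 2: rhs = 2, matching y values: none (0 points).
  x = 3: rhs = 15, matching y values: none (0 points).
  x = 4: rhs = 8, matching y values: none (0 points).
  x = 5: rhs = 6, matching y values: 5, 14 (2 points).
  x = 6: rhs = 15, matching y values: none (0 points).
  x = 7: rhs = 3, matching y values: none (0 points).
  x = 8: rhs = 14, matching y values: none (0 points).
  x = 9: rhs = 16, matching y values: 4, 15 (2 points).
  x = 10: rhs = 15, matching y values: none (0 points).
  x = 11: rhs = 17, matching y values: 6, 13 (2 points).
  x = 12: rhs = 9, matching y values: 3, 16 (2 points).
  x = 13: rhs = 16, matching y values: 4, 15 (2 points).
  x = 14: rhs = 6, matching y values: 5, 14 (2 points).
  x = 15: rhs = 4, matching y values: 2, 17 (2 points).
  x = 16: rhs = 16, matching y values: 4, 15 (2 points).
  x = 17: rhs = 10, matching y values: none (0 points).
  x = 18: rhs = 11, matching y values: 7, 12 (2 points).
Total affine count: 22.
Full point count |E(F_19)| = 22 + 1 = 23.
Hasse bound: |23 − (19+1)| = |3| = 3 ≤ 2√19 ≈ 8.7178 ✓.


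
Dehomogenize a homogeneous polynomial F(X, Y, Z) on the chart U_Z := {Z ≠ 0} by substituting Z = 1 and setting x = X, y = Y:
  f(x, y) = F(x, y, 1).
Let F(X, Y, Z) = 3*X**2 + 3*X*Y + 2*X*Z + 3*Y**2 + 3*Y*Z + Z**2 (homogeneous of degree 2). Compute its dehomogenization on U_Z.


f(x, y) = 3*x**2 + 3*x*y + 2*x + 3*y**2 + 3*y + 1

On U_Z we set Z = 1. Each monomial c·X^i·Y^j·Z^k in F becomes c·x^i·y^j·1^k = c·x^i·y^j.
Substituting Z = 1: F(X, Y, 1) = 3*x**2 + 3*x*y + 2*x + 3*y**2 + 3*y + 1.
Note: deg(f) ≤ deg(F) = 2; strict inequality happens when F is divisible by Z (lost terms).


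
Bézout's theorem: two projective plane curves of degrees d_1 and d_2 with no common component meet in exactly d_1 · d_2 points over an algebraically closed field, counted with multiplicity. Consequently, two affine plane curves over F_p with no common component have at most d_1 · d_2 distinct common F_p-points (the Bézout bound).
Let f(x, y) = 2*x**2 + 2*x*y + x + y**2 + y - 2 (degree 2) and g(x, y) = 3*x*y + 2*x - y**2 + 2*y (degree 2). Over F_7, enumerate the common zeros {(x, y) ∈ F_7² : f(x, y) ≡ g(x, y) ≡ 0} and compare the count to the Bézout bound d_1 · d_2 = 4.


Common zeros: {(5, 5)}; count = 1; Bézout bound = 4.

deg(f) = 2, deg(g) = 2, so Bézout bound = 4.
Scan x ∈ F_7. For each x, list the y ∈ F_7 with f(x, y) ≡ 0 and those with g(x, y) ≡ 0 (mod 7); the common zeros in that column are the intersection.
  x = 0: f ≡ 0 at y ∈ {1, 5}; g ≡ 0 at y ∈ {0, 2}; common: ∅.
  x = 1: f ≡ 0 at y ∈ ∅; g ≡ 0 at y ∈ ∅; common: ∅.
  x = 2: f ≡ 0 at y ∈ {1}; g ≡ 0 at y ∈ ∅; common: ∅.
  x = 3: f ≡ 0 at y ∈ {3, 4}; g ≡ 0 at y ∈ ∅; common: ∅.
  x = 4: f ≡ 0 at y ∈ {2, 3}; g ≡ 0 at y ∈ {1, 6}; common: ∅.
  x = 5: f ≡ 0 at y ∈ {5}; g ≡ 0 at y ∈ {5}; common: {5}.
  x = 6: f ≡ 0 at y ∈ ∅; g ≡ 0 at y ∈ {3}; common: ∅.
Collecting: common zeros = {(5, 5)}, so the count is 1.
Comparison with the Bézout bound: 1 ≤ 4 = deg(f)·deg(g), as expected for curves with no common component (the affine F_7-count falls short of the bound because intersections may lie at infinity, over extension fields, or carry multiplicity).


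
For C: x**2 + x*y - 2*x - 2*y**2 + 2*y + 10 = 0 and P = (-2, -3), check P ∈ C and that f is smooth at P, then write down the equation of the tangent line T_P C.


Tangent line at P: -9*x + 12*y + 18 = 0.

Step 1: f(-2, -3) = 0, so P lies on C.
Step 2: partial derivatives
  f_x(x, y) = 2*x + y - 2, f_y(x, y) = x - 4*y + 2.
  f_x(P) = -9, f_y(P) = 12 (gradient nonzero, so P is smooth).
Step 3: tangent line at P: -9·(x − -2) + 12·(y − -3) = 0.
Expanding: -9*x + 12*y + 18 = 0.


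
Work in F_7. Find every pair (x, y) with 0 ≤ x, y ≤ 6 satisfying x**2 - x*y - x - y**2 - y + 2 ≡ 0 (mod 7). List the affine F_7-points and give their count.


Affine F_7-points: {(0, 1), (0, 5), (2, 1), (2, 3), (4, 0), (4, 2), (6, 2), (6, 5)}; count = 8.

For each of the 49 pairs (x, y) ∈ F_7², evaluate f(x, y) mod 7. Record the zeros.
  x = 0: [0↦2, 1↦0, 2↦3, 3↦4, 4↦3, 5↦0, 6↦2]  zeros at y ∈ {1, 5}
  x = 1: [0↦2, 1↦6, 2↦1, 3↦1, 4↦6, 5↦2, 6↦3]  zeros at y ∈ ∅
  x = 2: [0↦4, 1↦0, 2↦1, 3↦0, 4↦4, 5↦6, 6↦6]  zeros at y ∈ {1, 3}
  x = 3: [0↦1, 1↦3, 2↦3, 3↦1, 4↦4, 5↦5, 6↦4]  zeros at y ∈ ∅
  x = 4: [0↦0, 1↦1, 2↦0, 3↦4, 4↦6, 5↦6, 6↦4]  zeros at y ∈ {0, 2}
  x = 5: [0↦1, 1↦1, 2↦6, 3↦2, 4↦3, 5↦2, 6↦6]  zeros at y ∈ ∅
  x = 6: [0↦4, 1↦3, 2↦0, 3↦2, 4↦2, 5↦0, 6↦3]  zeros at y ∈ {2, 5}
Collecting zeros: affine points = {(0, 1), (0, 5), (2, 1), (2, 3), (4, 0), (4, 2), (6, 2), (6, 5)}.
Total count |C(F_7)_aff| = 8.


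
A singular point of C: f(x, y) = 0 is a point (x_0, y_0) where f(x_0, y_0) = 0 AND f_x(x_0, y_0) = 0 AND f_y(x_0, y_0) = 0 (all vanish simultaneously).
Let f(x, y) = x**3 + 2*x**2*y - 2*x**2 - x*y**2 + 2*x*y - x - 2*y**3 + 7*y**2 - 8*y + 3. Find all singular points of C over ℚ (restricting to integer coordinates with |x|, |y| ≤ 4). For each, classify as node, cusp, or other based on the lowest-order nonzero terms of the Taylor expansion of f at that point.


Singular points: {(0, 1)}; classification: cusp.

Compute partial derivatives:
  f_x = 3*x**2 + 4*x*y - 4*x - y**2 + 2*y - 1.
  f_y = 2*x**2 - 2*x*y + 2*x - 6*y**2 + 14*y - 8.
Scan x_0 ∈ {−4, ..., 4}. For each x_0, f_y(x_0, y) is a polynomial in y; find its integer roots y ∈ {−4, ..., 4}, then test f_x and f at those candidates.
  x = -4: f_y(-4, y) = -6*y**2 + 22*y + 16; no integer root y with |y| ≤ 4.
  x = -3: f_y(-3, y) = -6*y**2 + 20*y + 4; no integer root y with |y| ≤ 4.
  x = -2: f_y(-2, y) = -6*y**2 + 18*y - 4; no integer root y with |y| ≤ 4.
  x = -1: f_y(-1, y) = -6*y**2 + 16*y - 8; vanishes at y ∈ {2}. (-1, 2): f_x = -2 ≠ 0.
  x = 0: f_y(0, y) = -6*y**2 + 14*y - 8; vanishes at y ∈ {1}. (0, 1): f_x = 0, f = 0 — SINGULAR.
  x = 1: f_y(1, y) = -6*y**2 + 12*y - 4; no integer root y with |y| ≤ 4.
  x = 2: f_y(2, y) = -6*y**2 + 10*y + 4; vanishes at y ∈ {2}. (2, 2): f_x = 19 ≠ 0.
  x = 3: f_y(3, y) = -6*y**2 + 8*y + 16; no integer root y with |y| ≤ 4.
  x = 4: f_y(4, y) = -6*y**2 + 6*y + 32; no integer root y with |y| ≤ 4.
Only singular point on the grid: (0, 1).
Classify: substitute x = 0 + u, y = 1 + v and expand: f = u**3 + 2*u**2*v - u*v**2 - 2*v**3 + v**2.
No constant or linear terms (consistent with a singular point). Quadratic part: v**2. Cubic part: u**3 + 2*u**2*v - u*v**2 - 2*v**3.
The quadratic part v**2 is a perfect square, so there is a single (double) tangent line v = 0, i.e. y = 1. Restricting the cubic part to that line (v = 0) leaves u**3 ≠ 0, so f is not divisible by v and the branch is v² ≈ -u**3 to lowest order — this is a cusp.
Classification: cusp.


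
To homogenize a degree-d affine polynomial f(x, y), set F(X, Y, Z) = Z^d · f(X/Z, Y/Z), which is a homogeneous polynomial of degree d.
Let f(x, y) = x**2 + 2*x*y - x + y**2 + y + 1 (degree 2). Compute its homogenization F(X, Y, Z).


F(X, Y, Z) = X**2 + 2*X*Y - X*Z + Y**2 + Y*Z + Z**2

deg(f) = 2.
Substitute x = X/Z, y = Y/Z into f, then multiply by Z^2.
  monomial 1·x^2·y^0 ↦ 1·X^2·Y^0·Z^0.
  monomial 2·x^1·y^1 ↦ 2·X^1·Y^1·Z^0.
  monomial -1·x^1·y^0 ↦ -1·X^1·Y^0·Z^1.
  monomial 1·x^0·y^2 ↦ 1·X^0·Y^2·Z^0.
  monomial 1·x^0·y^1 ↦ 1·X^0·Y^1·Z^1.
  monomial 1·x^0·y^0 ↦ 1·X^0·Y^0·Z^2.
Collecting: F(X, Y, Z) = X**2 + 2*X*Y - X*Z + Y**2 + Y*Z + Z**2.


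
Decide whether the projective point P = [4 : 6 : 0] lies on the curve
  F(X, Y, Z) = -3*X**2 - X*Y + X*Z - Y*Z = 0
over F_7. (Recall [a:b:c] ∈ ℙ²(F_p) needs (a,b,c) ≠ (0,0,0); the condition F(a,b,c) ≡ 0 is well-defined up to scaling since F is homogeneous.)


F(4,6,0) ≡ 5 (mod 7); P is NOT on the curve.

Evaluate F(4, 6, 0) term-by-term (mod 7).
  -3*X**2 ↦ -3·16·1·1 = -48
  -X*Y ↦ -1·4·6·1 = -24
  X*Z ↦ 1·4·1·0 = 0
  -Y*Z ↦ -1·1·6·0 = 0
Sum: F(4, 6, 0) = (-48) + (-24) + (0) + (0) = -72.
Reducing mod 7: -72 ≡ 5 (mod 7).
Since F(a, b, c) ≡ 5 ≠ 0 (mod 7), P does NOT lie on the curve.


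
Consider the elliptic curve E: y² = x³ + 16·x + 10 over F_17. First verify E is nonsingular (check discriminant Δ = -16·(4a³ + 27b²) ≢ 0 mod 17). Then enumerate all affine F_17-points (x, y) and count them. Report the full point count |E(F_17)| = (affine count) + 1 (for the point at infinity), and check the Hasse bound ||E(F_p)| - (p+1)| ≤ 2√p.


Affine points = {(2, 4), (2, 13), (3, 0), (4, 6), (4, 11), (6, 4), (6, 13), (8, 2), (8, 15), (9, 4), (9, 13), (11, 2), (11, 15), (12, 3), (12, 14), (13, 1), (13, 16), (15, 2), (15, 15)}; affine count = 19; |E(F_17)| = 20.

Discriminant check: Δ ∝ 4a³ + 27b² = 4·16³ + 27·10² = 4·4096 + 27·100 ≡ 10 (mod 17). Nonzero ⇒ E is nonsingular.
For each x ∈ F_17, compute rhs = x³ + 16·x + 10 mod 17, then count y ∈ F_17 with y² ≡ rhs.
  x = 0: rhs = 10, matching y values: none (0 points).
  x = 1: rhs = 10, matching y values: none (0 points).
  x = 2: rhs = 16, matching y values: 4, 13 (2 points).
  x = 3: rhs = 0, matching y values: 0 (1 points).
  x = 4: rhs = 2, matching y values: 6, 11 (2 points).
  x = 5: rhs = 11, matching y values: none (0 points).
  x = 6: rhs = 16, matching y values: 4, 13 (2 points).
  x = 7: rhs = 6, matching y values: none (0 points).
  x = 8: rhs = 4, matching y values: 2, 15 (2 points).
  x = 9: rhs = 16, matching y values: 4, 13 (2 points).
  x = 10: rhs = 14, matching y values: none (0 points).
  x = 11: rhs = 4, matching y values: 2, 15 (2 points).
  x = 12: rhs = 9, matching y values: 3, 14 (2 points).
  x = 13: rhs = 1, matching y values: 1, 16 (2 points).
  x = 14: rhs = 3, matching y values: none (0 points).
  x = 15: rhs = 4, matching y values: 2, 15 (2 points).
  x = 16: rhs = 10, matching y values: none (0 points).
Total affine count: 19.
Full point count |E(F_17)| = 19 + 1 = 20.
Hasse bound: |20 − (17+1)| = |2| = 2 ≤ 2√17 ≈ 8.2462 ✓.


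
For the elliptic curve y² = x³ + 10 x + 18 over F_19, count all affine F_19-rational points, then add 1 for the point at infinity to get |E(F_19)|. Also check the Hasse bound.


Affine points = {(6, 3), (6, 16), (9, 1), (9, 18), (10, 4), (10, 15), (12, 2), (12, 17), (15, 3), (15, 16), (17, 3), (17, 16), (18, 8), (18, 11)}; affine count = 14; |E(F_19)| = 15.

Discriminant check: Δ ∝ 4a³ + 27b² = 4·10³ + 27·18² = 4·1000 + 27·324 ≡ 18 (mod 19). Nonzero ⇒ E is nonsingular.
For each x ∈ F_19, compute rhs = x³ + 10·x + 18 mod 19, then count y ∈ F_19 with y² ≡ rhs.
  x = 0: rhs = 18, matching y values: none (0 points).
  x = 1: rhs = 10, matching y values: none (0 points).
  x = 2: rhs = 8, matching y values: none (0 points).
  x = 3: rhs = 18, matching y values: none (0 points).
  x = 4: rhs = 8, matching y values: none (0 points).
  x = 5: rhs = 3, matching y values: none (0 points).
  x = 6: rhs = 9, matching y values: 3, 16 (2 points).
  x = 7: rhs = 13, matching y values: none (0 points).
  x = 8: rhs = 2, matching y values: none (0 points).
  x = 9: rhs = 1, matching y values: 1, 18 (2 points).
  x = 10: rhs = 16, matching y values: 4, 15 (2 points).
  x = 11: rhs = 15, matching y values: none (0 points).
  x = 12: rhs = 4, matching y values: 2, 17 (2 points).
  x = 13: rhs = 8, matching y values: none (0 points).
  x = 14: rhs = 14, matching y values: none (0 points).
  x = 15: rhs = 9, matching y values: 3, 16 (2 points).
  x = 16: rhs = 18, matching y values: none (0 points).
  x = 17: rhs = 9, matching y values: 3, 16 (2 points).
  x = 18: rhs = 7, matching y values: 8, 11 (2 points).
Total affine count: 14.
Full point count |E(F_19)| = 14 + 1 = 15.
Hasse bound: |15 − (19+1)| = |-5| = 5 ≤ 2√19 ≈ 8.7178 ✓.


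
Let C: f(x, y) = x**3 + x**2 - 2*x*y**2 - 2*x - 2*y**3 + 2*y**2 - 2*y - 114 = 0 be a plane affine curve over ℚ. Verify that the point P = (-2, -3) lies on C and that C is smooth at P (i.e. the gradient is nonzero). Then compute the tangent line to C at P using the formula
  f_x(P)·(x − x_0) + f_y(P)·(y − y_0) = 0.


Tangent line at P: -12*x - 92*y - 300 = 0.

Step 1: f(-2, -3) = 0, so P lies on C.
Step 2: partial derivatives
  f_x(x, y) = 3*x**2 + 2*x - 2*y**2 - 2, f_y(x, y) = -4*x*y - 6*y**2 + 4*y - 2.
  f_x(P) = -12, f_y(P) = -92 (gradient nonzero, so P is smooth).
Step 3: tangent line at P: -12·(x − -2) + -92·(y − -3) = 0.
Expanding: -12*x - 92*y - 300 = 0.


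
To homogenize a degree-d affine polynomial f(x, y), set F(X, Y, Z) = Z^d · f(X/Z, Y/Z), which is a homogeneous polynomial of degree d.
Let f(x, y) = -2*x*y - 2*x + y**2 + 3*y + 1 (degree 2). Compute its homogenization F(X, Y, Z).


F(X, Y, Z) = -2*X*Y - 2*X*Z + Y**2 + 3*Y*Z + Z**2

deg(f) = 2.
Substitute x = X/Z, y = Y/Z into f, then multiply by Z^2.
  monomial -2·x^1·y^1 ↦ -2·X^1·Y^1·Z^0.
  monomial -2·x^1·y^0 ↦ -2·X^1·Y^0·Z^1.
  monomial 1·x^0·y^2 ↦ 1·X^0·Y^2·Z^0.
  monomial 3·x^0·y^1 ↦ 3·X^0·Y^1·Z^1.
  monomial 1·x^0·y^0 ↦ 1·X^0·Y^0·Z^2.
Collecting: F(X, Y, Z) = -2*X*Y - 2*X*Z + Y**2 + 3*Y*Z + Z**2.


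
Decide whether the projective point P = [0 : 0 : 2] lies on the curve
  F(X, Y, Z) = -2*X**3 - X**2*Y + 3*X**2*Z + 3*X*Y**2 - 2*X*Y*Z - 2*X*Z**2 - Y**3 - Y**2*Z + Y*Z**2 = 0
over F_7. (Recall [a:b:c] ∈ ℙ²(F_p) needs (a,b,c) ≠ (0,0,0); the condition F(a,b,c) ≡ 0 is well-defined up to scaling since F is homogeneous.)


F(0,0,2) ≡ 0 (mod 7); P is on the curve.

Evaluate F(0, 0, 2) term-by-term (mod 7).
  -2*X**3 ↦ -2·0·1·1 = 0
  -X**2*Y ↦ -1·0·0·1 = 0
  3*X**2*Z ↦ 3·0·1·2 = 0
  3*X*Y**2 ↦ 3·0·0·1 = 0
  -2*X*Y*Z ↦ -2·0·0·2 = 0
  -2*X*Z**2 ↦ -2·0·1·4 = 0
  -Y**3 ↦ -1·1·0·1 = 0
  -Y**2*Z ↦ -1·1·0·2 = 0
  Y*Z**2 ↦ 1·1·0·4 = 0
Sum: F(0, 0, 2) = (0) + (0) + (0) + (0) + (0) + (0) + (0) + (0) + (0) = 0.
Reducing mod 7: 0 ≡ 0 (mod 7).
Since F(a, b, c) ≡ 0 (mod 7), P lies on the curve.


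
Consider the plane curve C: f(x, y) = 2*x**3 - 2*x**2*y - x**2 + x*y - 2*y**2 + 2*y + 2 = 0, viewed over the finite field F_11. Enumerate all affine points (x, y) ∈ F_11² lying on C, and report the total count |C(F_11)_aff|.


Affine F_11-points: {(0, 4), (0, 8), (1, 7), (1, 10), (4, 4), (4, 5), (6, 4), (6, 8), (7, 6), (7, 10), (8, 8), (8, 10), (10, 2), (10, 3)}; count = 14.

For each of the 121 pairs (x, y) ∈ F_11², evaluate f(x, y) mod 11. Record the zeros.
  x = 0: [0↦2, 1↦2, 2↦9, 3↦1, 4↦0, 5↦6, 6↦8, 7↦6, 8↦0, 9↦1, 10↦9]  zeros at y ∈ {4, 8}
  x = 1: [0↦3, 1↦2, 2↦8, 3↦10, 4↦8, 5↦2, 6↦3, 7↦0, 8↦4, 9↦4, 10↦0]  zeros at y ∈ {7, 10}
  x = 2: [0↦3, 1↦8, 2↦9, 3↦6, 4↦10, 5↦10, 6↦6, 7↦9, 8↦8, 9↦3, 10↦5]  zeros at y ∈ ∅
  x = 3: [0↦3, 1↦10, 2↦2, 3↦1, 4↦7, 5↦9, 6↦7, 7↦1, 8↦2, 9↦10, 10↦3]  zeros at y ∈ ∅
  x = 4: [0↦4, 1↦9, 2↦10, 3↦7, 4↦0, 5↦0, 6↦7, 7↦10, 8↦9, 9↦4, 10↦6]  zeros at y ∈ {4, 5}
  x = 5: [0↦7, 1↦6, 2↦1, 3↦3, 4↦1, 5↦6, 6↦7, 7↦4, 8↦8, 9↦8, 10↦4]  zeros at y ∈ ∅
  x = 6: [0↦2, 1↦2, 2↦9, 3↦1, 4↦0, 5↦6, 6↦8, 7↦6, 8↦0, 9↦1, 10↦9]  zeros at y ∈ {4, 8}
  x = 7: [0↦1, 1↦9, 2↦2, 3↦2, 4↦9, 5↦1, 6↦0, 7↦6, 8↦8, 9↦6, 10↦0]  zeros at y ∈ {6, 10}
  x = 8: [0↦5, 1↦6, 2↦3, 3↦7, 4↦7, 5↦3, 6↦6, 7↦5, 8↦0, 9↦2, 10↦0]  zeros at y ∈ {8, 10}
  x = 9: [0↦4, 1↦5, 2↦2, 3↦6, 4↦6, 5↦2, 6↦5, 7↦4, 8↦10, 9↦1, 10↦10]  zeros at y ∈ ∅
  x = 10: [0↦10, 1↦7, 2↦0, 3↦0, 4↦7, 5↦10, 6↦9, 7↦4, 8↦6, 9↦4, 10↦9]  zeros at y ∈ {2, 3}
Collecting zeros: affine points = {(0, 4), (0, 8), (1, 7), (1, 10), (4, 4), (4, 5), (6, 4), (6, 8), (7, 6), (7, 10), (8, 8), (8, 10), (10, 2), (10, 3)}.
Total count |C(F_11)_aff| = 14.


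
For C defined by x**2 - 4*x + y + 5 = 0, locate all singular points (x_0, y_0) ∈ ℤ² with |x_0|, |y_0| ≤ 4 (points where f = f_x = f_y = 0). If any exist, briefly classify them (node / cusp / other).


No singular points in the scanned grid; C is smooth there.

Compute partial derivatives:
  f_x = 2*x - 4.
  f_y = 1.
f_y = 1 is a nonzero constant, so f_y never vanishes: no point (x, y) can satisfy f = f_x = f_y = 0. In particular no (x, y) ∈ {−4, ..., 4}² is singular; the curve is smooth.


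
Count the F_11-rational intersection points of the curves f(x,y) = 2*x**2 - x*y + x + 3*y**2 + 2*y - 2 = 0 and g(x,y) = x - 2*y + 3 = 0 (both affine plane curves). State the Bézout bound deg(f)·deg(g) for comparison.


Common zeros: ∅; count = 0; Bézout bound = 2.

deg(f) = 2, deg(g) = 1, so Bézout bound = 2.
Scan x ∈ F_11. For each x, list the y ∈ F_11 with f(x, y) ≡ 0 and those with g(x, y) ≡ 0 (mod 11); the common zeros in that column are the intersection.
  x = 0: f ≡ 0 at y ∈ ∅; g ≡ 0 at y ∈ {7}; common: ∅.
  x = 1: f ≡ 0 at y ∈ {9}; g ≡ 0 at y ∈ {2}; common: ∅.
  x = 2: f ≡ 0 at y ∈ {1, 10}; g ≡ 0 at y ∈ {8}; common: ∅.
  x = 3: f ≡ 0 at y ∈ {6, 9}; g ≡ 0 at y ∈ {3}; common: ∅.
  x = 4: f ≡ 0 at y ∈ {3, 5}; g ≡ 0 at y ∈ {9}; common: ∅.
  x = 5: f ≡ 0 at y ∈ {6}; g ≡ 0 at y ∈ {4}; common: ∅.
  x = 6: f ≡ 0 at y ∈ ∅; g ≡ 0 at y ∈ {10}; common: ∅.
  x = 7: f ≡ 0 at y ∈ ∅; g ≡ 0 at y ∈ {5}; common: ∅.
  x = 8: f ≡ 0 at y ∈ {3, 10}; g ≡ 0 at y ∈ {0}; common: ∅.
  x = 9: f ≡ 0 at y ∈ {1, 5}; g ≡ 0 at y ∈ {6}; common: ∅.
  x = 10: f ≡ 0 at y ∈ ∅; g ≡ 0 at y ∈ {1}; common: ∅.
Collecting: common zeros = ∅, so the count is 0.
Comparison with the Bézout bound: 0 ≤ 2 = deg(f)·deg(g), as expected for curves with no common component (the affine F_11-count falls short of the bound because intersections may lie at infinity, over extension fields, or carry multiplicity).
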